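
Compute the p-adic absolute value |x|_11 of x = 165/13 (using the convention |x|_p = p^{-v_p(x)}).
|165/13|_11 = 1/11

Step 1 — compute v_11(x) by factoring powers of 11 out of the numerator and denominator: v_11(165/13) = 1. Step 2 — apply |x|_p = p^{-v_p(x)} = 11^{-1} = 1/11.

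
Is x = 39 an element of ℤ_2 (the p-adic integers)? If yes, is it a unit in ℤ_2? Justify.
x ∈ ℤ_2^× (unit); v_2(x) = 0

ℤ_2 = {x ∈ ℚ_2 : v_2(x) ≥ 0} and ℤ_2^× = {x ∈ ℤ_2 : v_2(x) = 0}. Here v_2(39) = v_2(num) − v_2(den) = 0; compare against these criteria.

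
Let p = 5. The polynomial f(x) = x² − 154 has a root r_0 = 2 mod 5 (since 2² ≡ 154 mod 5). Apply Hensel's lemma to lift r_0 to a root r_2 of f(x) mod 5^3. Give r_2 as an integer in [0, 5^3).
r_2 = 102 (mod 125)

Hensel's recurrence: r_{i+1} = r_i − f(r_i)·(f′(r_i))^{-1} mod 5^{i+2}, with f′(x) = 2x. Iterate:
  r_0 = 2 (mod 5)
  r_1 = 2 (mod 25)
  r_2 = 102 (mod 125)
Final: r_2 = 102, and one checks f(r_2) ≡ 0 mod 5^3.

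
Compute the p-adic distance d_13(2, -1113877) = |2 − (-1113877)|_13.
d_13(2, -1113877) = 1/371293

Step 1 — x − y = 2 − (-1113877) = 1113879. Step 2 — v_13(1113879) = 5 (factor: 1113879 = (13^5 · 3); the sign does not affect v_p). Step 3 — |x − y|_13 = 13^{-5} = 1/371293.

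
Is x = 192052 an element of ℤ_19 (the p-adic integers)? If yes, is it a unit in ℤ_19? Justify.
x ∈ ℤ_19 but not a unit; v_19(x) = 3 > 0

ℤ_19 = {x ∈ ℚ_19 : v_19(x) ≥ 0} and ℤ_19^× = {x ∈ ℤ_19 : v_19(x) = 0}. Here v_19(192052) = v_19(num) − v_19(den) = 3; compare against these criteria.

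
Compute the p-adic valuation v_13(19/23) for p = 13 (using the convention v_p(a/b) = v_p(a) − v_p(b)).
v_13(19/23) = 0

Factor powers of 13 from the numerator and denominator of the reduced fraction: 19 = 13^0 · 19 and 23 = 13^0 · 23. Apply v_p(a/b) = v_p(a) − v_p(b): v_13(19/23) = 0 − 0 = 0.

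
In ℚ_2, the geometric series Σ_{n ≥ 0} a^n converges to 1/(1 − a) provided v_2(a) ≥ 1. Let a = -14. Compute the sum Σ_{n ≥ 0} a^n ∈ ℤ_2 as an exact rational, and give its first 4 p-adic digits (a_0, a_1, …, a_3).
Σ a^n = 1/(1 − a) = 1/15;  first 4 digits = (1, 1, 1, 1)

v_2(a) = 1 ≥ 1, so the series converges in ℤ_2 to 1/(1 − a) = 1/(1 − (-14)) = 1/15. Expand this rational in ℤ_2: compute digits iteratively via d_i = x_i mod 2, x_{i+1} = (x_i − d_i)/2. The first 4 digits are (1, 1, 1, 1).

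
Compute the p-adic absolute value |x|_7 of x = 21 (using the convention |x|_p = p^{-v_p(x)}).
|21|_7 = 1/7

Step 1 — compute v_7(x) by factoring powers of 7 out of the numerator and denominator: v_7(21) = 1. Step 2 — apply |x|_p = p^{-v_p(x)} = 7^{-1} = 1/7.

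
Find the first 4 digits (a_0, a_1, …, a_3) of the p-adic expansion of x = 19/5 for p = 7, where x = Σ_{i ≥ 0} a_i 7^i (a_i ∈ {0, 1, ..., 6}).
(a_0, …, a_3) = (1, 6, 2, 1)

v_7(19/5) = 0 (numerator and denominator both coprime to 7), so x ∈ ℤ_7^×. Compute digits iteratively via a_i = x_i mod 7, x_{i+1} = (x_i − a_i)/7, with x_0 = x:
  x_0 = 19/5;  a_0 = 1;  x_1 = (x_0 − 1)/7 = 2/5
  x_1 = 2/5;  a_1 = 6;  x_2 = (x_1 − 6)/7 = -4/5
  x_2 = -4/5;  a_2 = 2;  x_3 = (x_2 − 2)/7 = -2/5
  x_3 = -2/5;  a_3 = 1;  x_4 = (x_3 − 1)/7 = -1/5
Digits: (1, 6, 2, 1).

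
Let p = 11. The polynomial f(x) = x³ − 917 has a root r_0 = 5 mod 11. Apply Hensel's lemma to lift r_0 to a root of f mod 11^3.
r_2 = 1182 (mod 1331)

Hensel: r_{i+1} = r_i − f(r_i)/f′(r_i) mod 11^{i+2}, where f′(x) = 3x². Iterate:
  r_0 = 5 (mod 11)
  r_1 = 93 (mod 121)
  r_2 = 1182 (mod 1331)
Final: r = 1182 with f(r) ≡ 0 mod 11^3.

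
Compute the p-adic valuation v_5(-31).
v_5(-31) = 0

v_5(n) is the largest exponent k such that 5^k divides n. Factor out: -31 = -5^0 · 31. (Sign doesn't affect v_p.) So v_5(-31) = 0.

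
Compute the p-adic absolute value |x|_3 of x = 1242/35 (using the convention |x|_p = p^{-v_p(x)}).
|1242/35|_3 = 1/27

Step 1 — compute v_3(x) by factoring powers of 3 out of the numerator and denominator: v_3(1242/35) = 3. Step 2 — apply |x|_p = p^{-v_p(x)} = 3^{-3} = 1/27.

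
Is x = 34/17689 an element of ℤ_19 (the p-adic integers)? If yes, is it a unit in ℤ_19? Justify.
x ∉ ℤ_19 (v_19(x) = -2 < 0)

ℤ_19 = {x ∈ ℚ_19 : v_19(x) ≥ 0} and ℤ_19^× = {x ∈ ℤ_19 : v_19(x) = 0}. Here v_19(34/17689) = v_19(num) − v_19(den) = -2; compare against these criteria.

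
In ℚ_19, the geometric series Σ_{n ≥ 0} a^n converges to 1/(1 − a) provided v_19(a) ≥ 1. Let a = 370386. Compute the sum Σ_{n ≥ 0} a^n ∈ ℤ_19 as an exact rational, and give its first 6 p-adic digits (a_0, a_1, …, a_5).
Σ a^n = 1/(1 − a) = -1/370385;  first 6 digits = (1, 0, 0, 16, 2, 0)

v_19(a) = 3 ≥ 1, so the series converges in ℤ_19 to 1/(1 − a) = 1/(1 − 370386) = -1/370385. Expand this rational in ℤ_19: compute digits iteratively via d_i = x_i mod 19, x_{i+1} = (x_i − d_i)/19. The first 6 digits are (1, 0, 0, 16, 2, 0).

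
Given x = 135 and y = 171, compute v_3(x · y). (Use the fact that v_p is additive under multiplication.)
v_3(23085) = 5

v_p(x) = 3 (factor: 135 = 3^3 · 5); v_p(y) = 2 (factor: 171 = 3^2 · 19). Additivity: v_p(xy) = v_p(x) + v_p(y) = 3 + 2 = 5. (Direct check: xy = 23085 = 3^5 · (95).)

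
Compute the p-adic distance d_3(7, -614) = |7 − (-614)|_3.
d_3(7, -614) = 1/27

Step 1 — x − y = 7 − (-614) = 621. Step 2 — v_3(621) = 3 (factor: 621 = (3^3 · 23); the sign does not affect v_p). Step 3 — |x − y|_3 = 3^{-3} = 1/27.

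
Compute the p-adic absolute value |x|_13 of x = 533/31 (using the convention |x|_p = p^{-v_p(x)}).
|533/31|_13 = 1/13

Step 1 — compute v_13(x) by factoring powers of 13 out of the numerator and denominator: v_13(533/31) = 1. Step 2 — apply |x|_p = p^{-v_p(x)} = 13^{-1} = 1/13.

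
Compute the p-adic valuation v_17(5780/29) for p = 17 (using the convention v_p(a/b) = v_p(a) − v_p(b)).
v_17(5780/29) = 2

Factor powers of 17 from the numerator and denominator of the reduced fraction: 5780 = 17^2 · 20 and 29 = 17^0 · 29. Apply v_p(a/b) = v_p(a) − v_p(b): v_17(5780/29) = 2 − 0 = 2.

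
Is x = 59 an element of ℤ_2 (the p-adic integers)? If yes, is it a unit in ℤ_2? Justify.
x ∈ ℤ_2^× (unit); v_2(x) = 0

ℤ_2 = {x ∈ ℚ_2 : v_2(x) ≥ 0} and ℤ_2^× = {x ∈ ℤ_2 : v_2(x) = 0}. Here v_2(59) = v_2(num) − v_2(den) = 0; compare against these criteria.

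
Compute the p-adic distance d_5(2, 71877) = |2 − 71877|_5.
d_5(2, 71877) = 1/3125

Step 1 — x − y = 2 − 71877 = -71875. Step 2 — v_5(-71875) = 5 (factor: -71875 = −(5^5 · 23); the sign does not affect v_p). Step 3 — |x − y|_5 = 5^{-5} = 1/3125.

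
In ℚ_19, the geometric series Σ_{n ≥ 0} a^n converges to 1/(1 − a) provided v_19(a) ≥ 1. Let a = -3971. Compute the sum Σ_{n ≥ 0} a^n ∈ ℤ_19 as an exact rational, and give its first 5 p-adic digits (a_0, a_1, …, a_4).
Σ a^n = 1/(1 − a) = 1/3972;  first 5 digits = (1, 0, 8, 18, 6)

v_19(a) = 2 ≥ 1, so the series converges in ℤ_19 to 1/(1 − a) = 1/(1 − (-3971)) = 1/3972. Expand this rational in ℤ_19: compute digits iteratively via d_i = x_i mod 19, x_{i+1} = (x_i − d_i)/19. The first 5 digits are (1, 0, 8, 18, 6).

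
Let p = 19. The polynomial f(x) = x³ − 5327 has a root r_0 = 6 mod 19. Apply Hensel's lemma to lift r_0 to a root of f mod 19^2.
r_1 = 177 (mod 361)

Hensel: r_{i+1} = r_i − f(r_i)/f′(r_i) mod 19^{i+2}, where f′(x) = 3x². Iterate:
  r_0 = 6 (mod 19)
  r_1 = 177 (mod 361)
Final: r = 177 with f(r) ≡ 0 mod 19^2.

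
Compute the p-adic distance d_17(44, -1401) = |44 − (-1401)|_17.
d_17(44, -1401) = 1/289

Step 1 — x − y = 44 − (-1401) = 1445. Step 2 — v_17(1445) = 2 (factor: 1445 = (17^2 · 5); the sign does not affect v_p). Step 3 — |x − y|_17 = 17^{-2} = 1/289.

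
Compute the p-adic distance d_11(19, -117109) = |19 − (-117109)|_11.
d_11(19, -117109) = 1/14641

Step 1 — x − y = 19 − (-117109) = 117128. Step 2 — v_11(117128) = 4 (factor: 117128 = (11^4 · 8); the sign does not affect v_p). Step 3 — |x − y|_11 = 11^{-4} = 1/14641.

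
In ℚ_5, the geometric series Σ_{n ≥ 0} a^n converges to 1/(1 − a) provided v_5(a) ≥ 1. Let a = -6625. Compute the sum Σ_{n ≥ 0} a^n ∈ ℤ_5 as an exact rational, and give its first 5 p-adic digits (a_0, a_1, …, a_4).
Σ a^n = 1/(1 − a) = 1/6626;  first 5 digits = (1, 0, 0, 2, 4)

v_5(a) = 3 ≥ 1, so the series converges in ℤ_5 to 1/(1 − a) = 1/(1 − (-6625)) = 1/6626. Expand this rational in ℤ_5: compute digits iteratively via d_i = x_i mod 5, x_{i+1} = (x_i − d_i)/5. The first 5 digits are (1, 0, 0, 2, 4).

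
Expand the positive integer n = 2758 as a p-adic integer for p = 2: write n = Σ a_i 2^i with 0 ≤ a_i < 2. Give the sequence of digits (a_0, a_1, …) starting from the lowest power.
(a_0, a_1, …) = (0, 1, 1, 0, 0, 0, 1, 1, 0, 1, 0, 1)

Repeated division by 2 gives the digits low-to-high: 2758 = 1·2^1 + 1·2^2 + 1·2^6 + 1·2^7 + 1·2^9 + 1·2^11. Digit sequence: (0, 1, 1, 0, 0, 0, 1, 1, 0, 1, 0, 1).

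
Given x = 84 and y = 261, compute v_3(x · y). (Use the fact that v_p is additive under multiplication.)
v_3(21924) = 3

v_p(x) = 1 (factor: 84 = 3^1 · 28); v_p(y) = 2 (factor: 261 = 3^2 · 29). Additivity: v_p(xy) = v_p(x) + v_p(y) = 1 + 2 = 3. (Direct check: xy = 21924 = 3^3 · (812).)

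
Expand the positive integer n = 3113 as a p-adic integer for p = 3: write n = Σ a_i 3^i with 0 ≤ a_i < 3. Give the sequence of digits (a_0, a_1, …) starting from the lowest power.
(a_0, a_1, …) = (2, 2, 0, 1, 2, 0, 1, 1)

Repeated division by 3 gives the digits low-to-high: 3113 = 2 + 2·3^1 + 1·3^3 + 2·3^4 + 1·3^6 + 1·3^7. Digit sequence: (2, 2, 0, 1, 2, 0, 1, 1).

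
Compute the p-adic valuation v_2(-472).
v_2(-472) = 3

v_2(n) is the largest exponent k such that 2^k divides n. Factor out: -472 = -2^3 · 59. (Sign doesn't affect v_p.) So v_2(-472) = 3.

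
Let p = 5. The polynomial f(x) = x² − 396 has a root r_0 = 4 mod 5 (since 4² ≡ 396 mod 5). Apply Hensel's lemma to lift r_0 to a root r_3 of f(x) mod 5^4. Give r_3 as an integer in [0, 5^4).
r_3 = 289 (mod 625)

Hensel's recurrence: r_{i+1} = r_i − f(r_i)·(f′(r_i))^{-1} mod 5^{i+2}, with f′(x) = 2x. Iterate:
  r_0 = 4 (mod 5)
  r_1 = 14 (mod 25)
  r_2 = 39 (mod 125)
  r_3 = 289 (mod 625)
Final: r_3 = 289, and one checks f(r_3) ≡ 0 mod 5^4.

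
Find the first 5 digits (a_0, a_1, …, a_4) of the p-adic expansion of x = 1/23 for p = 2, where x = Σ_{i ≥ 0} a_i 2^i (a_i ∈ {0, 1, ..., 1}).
(a_0, …, a_4) = (1, 1, 1, 0, 0)

v_2(1/23) = 0 (numerator and denominator both coprime to 2), so x ∈ ℤ_2^×. Compute digits iteratively via a_i = x_i mod 2, x_{i+1} = (x_i − a_i)/2, with x_0 = x:
  x_0 = 1/23;  a_0 = 1;  x_1 = (x_0 − 1)/2 = -11/23
  x_1 = -11/23;  a_1 = 1;  x_2 = (x_1 − 1)/2 = -17/23
  x_2 = -17/23;  a_2 = 1;  x_3 = (x_2 − 1)/2 = -20/23
  x_3 = -20/23;  a_3 = 0;  x_4 = (x_3 − 0)/2 = -10/23
  x_4 = -10/23;  a_4 = 0;  x_5 = (x_4 − 0)/2 = -5/23
Digits: (1, 1, 1, 0, 0).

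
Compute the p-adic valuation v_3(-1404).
v_3(-1404) = 3

v_3(n) is the largest exponent k such that 3^k divides n. Factor out: -1404 = -3^3 · 52. (Sign doesn't affect v_p.) So v_3(-1404) = 3.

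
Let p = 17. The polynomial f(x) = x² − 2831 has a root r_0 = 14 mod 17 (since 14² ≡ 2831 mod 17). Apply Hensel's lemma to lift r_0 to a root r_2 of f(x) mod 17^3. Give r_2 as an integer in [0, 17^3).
r_2 = 4825 (mod 4913)

Hensel's recurrence: r_{i+1} = r_i − f(r_i)·(f′(r_i))^{-1} mod 17^{i+2}, with f′(x) = 2x. Iterate:
  r_0 = 14 (mod 17)
  r_1 = 201 (mod 289)
  r_2 = 4825 (mod 4913)
Final: r_2 = 4825, and one checks f(r_2) ≡ 0 mod 17^3.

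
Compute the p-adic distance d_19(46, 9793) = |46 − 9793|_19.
d_19(46, 9793) = 1/361

Step 1 — x − y = 46 − 9793 = -9747. Step 2 — v_19(-9747) = 2 (factor: -9747 = −(19^2 · 27); the sign does not affect v_p). Step 3 — |x − y|_19 = 19^{-2} = 1/361.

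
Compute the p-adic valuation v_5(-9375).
v_5(-9375) = 5

v_5(n) is the largest exponent k such that 5^k divides n. Factor out: -9375 = -5^5 · 3. (Sign doesn't affect v_p.) So v_5(-9375) = 5.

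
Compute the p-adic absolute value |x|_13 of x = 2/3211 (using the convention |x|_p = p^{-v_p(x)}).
|2/3211|_13 = 169

Step 1 — compute v_13(x) by factoring powers of 13 out of the numerator and denominator: v_13(2/3211) = -2. Step 2 — apply |x|_p = p^{-v_p(x)} = 13^{2} = 169.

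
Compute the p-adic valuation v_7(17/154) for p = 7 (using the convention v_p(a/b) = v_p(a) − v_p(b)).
v_7(17/154) = -1

Factor powers of 7 from the numerator and denominator of the reduced fraction: 17 = 7^0 · 17 and 154 = 7^1 · 22. Apply v_p(a/b) = v_p(a) − v_p(b): v_7(17/154) = 0 − 1 = -1.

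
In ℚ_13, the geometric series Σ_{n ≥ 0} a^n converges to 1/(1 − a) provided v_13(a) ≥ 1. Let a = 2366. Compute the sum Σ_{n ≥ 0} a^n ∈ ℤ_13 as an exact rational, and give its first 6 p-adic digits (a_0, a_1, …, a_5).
Σ a^n = 1/(1 − a) = -1/2365;  first 6 digits = (1, 0, 1, 1, 1, 2)

v_13(a) = 2 ≥ 1, so the series converges in ℤ_13 to 1/(1 − a) = 1/(1 − 2366) = -1/2365. Expand this rational in ℤ_13: compute digits iteratively via d_i = x_i mod 13, x_{i+1} = (x_i − d_i)/13. The first 6 digits are (1, 0, 1, 1, 1, 2).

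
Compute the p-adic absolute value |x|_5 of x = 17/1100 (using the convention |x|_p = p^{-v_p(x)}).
|17/1100|_5 = 25

Step 1 — compute v_5(x) by factoring powers of 5 out of the numerator and denominator: v_5(17/1100) = -2. Step 2 — apply |x|_p = p^{-v_p(x)} = 5^{2} = 25.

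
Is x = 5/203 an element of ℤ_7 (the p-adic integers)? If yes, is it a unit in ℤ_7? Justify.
x ∉ ℤ_7 (v_7(x) = -1 < 0)

ℤ_7 = {x ∈ ℚ_7 : v_7(x) ≥ 0} and ℤ_7^× = {x ∈ ℤ_7 : v_7(x) = 0}. Here v_7(5/203) = v_7(num) − v_7(den) = -1; compare against these criteria.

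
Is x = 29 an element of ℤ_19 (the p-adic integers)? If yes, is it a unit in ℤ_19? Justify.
x ∈ ℤ_19^× (unit); v_19(x) = 0

ℤ_19 = {x ∈ ℚ_19 : v_19(x) ≥ 0} and ℤ_19^× = {x ∈ ℤ_19 : v_19(x) = 0}. Here v_19(29) = v_19(num) − v_19(den) = 0; compare against these criteria.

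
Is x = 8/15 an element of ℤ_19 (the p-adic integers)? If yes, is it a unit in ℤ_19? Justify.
x ∈ ℤ_19^× (unit); v_19(x) = 0

ℤ_19 = {x ∈ ℚ_19 : v_19(x) ≥ 0} and ℤ_19^× = {x ∈ ℤ_19 : v_19(x) = 0}. Here v_19(8/15) = v_19(num) − v_19(den) = 0; compare against these criteria.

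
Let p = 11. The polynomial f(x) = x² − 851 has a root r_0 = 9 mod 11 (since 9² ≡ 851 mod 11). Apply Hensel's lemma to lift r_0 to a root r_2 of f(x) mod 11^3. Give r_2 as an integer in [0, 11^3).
r_2 = 119 (mod 1331)

Hensel's recurrence: r_{i+1} = r_i − f(r_i)·(f′(r_i))^{-1} mod 11^{i+2}, with f′(x) = 2x. Iterate:
  r_0 = 9 (mod 11)
  r_1 = 119 (mod 121)
  r_2 = 119 (mod 1331)
Final: r_2 = 119, and one checks f(r_2) ≡ 0 mod 11^3.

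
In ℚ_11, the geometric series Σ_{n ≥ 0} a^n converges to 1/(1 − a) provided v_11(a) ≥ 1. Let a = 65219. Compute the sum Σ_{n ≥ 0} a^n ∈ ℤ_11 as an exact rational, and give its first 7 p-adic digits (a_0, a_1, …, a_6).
Σ a^n = 1/(1 − a) = -1/65218;  first 7 digits = (1, 0, 0, 5, 4, 0, 3)

v_11(a) = 3 ≥ 1, so the series converges in ℤ_11 to 1/(1 − a) = 1/(1 − 65219) = -1/65218. Expand this rational in ℤ_11: compute digits iteratively via d_i = x_i mod 11, x_{i+1} = (x_i − d_i)/11. The first 7 digits are (1, 0, 0, 5, 4, 0, 3).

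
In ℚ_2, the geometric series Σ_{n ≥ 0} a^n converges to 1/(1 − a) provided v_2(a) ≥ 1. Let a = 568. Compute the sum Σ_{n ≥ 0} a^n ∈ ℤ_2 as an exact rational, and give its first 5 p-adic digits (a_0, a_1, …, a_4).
Σ a^n = 1/(1 − a) = -1/567;  first 5 digits = (1, 0, 0, 1, 1)

v_2(a) = 3 ≥ 1, so the series converges in ℤ_2 to 1/(1 − a) = 1/(1 − 568) = -1/567. Expand this rational in ℤ_2: compute digits iteratively via d_i = x_i mod 2, x_{i+1} = (x_i − d_i)/2. The first 5 digits are (1, 0, 0, 1, 1).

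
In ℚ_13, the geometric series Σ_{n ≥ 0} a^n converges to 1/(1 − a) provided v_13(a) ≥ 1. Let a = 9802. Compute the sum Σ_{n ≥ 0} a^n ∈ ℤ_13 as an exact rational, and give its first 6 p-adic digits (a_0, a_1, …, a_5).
Σ a^n = 1/(1 − a) = -1/9801;  first 6 digits = (1, 0, 6, 4, 10, 11)

v_13(a) = 2 ≥ 1, so the series converges in ℤ_13 to 1/(1 − a) = 1/(1 − 9802) = -1/9801. Expand this rational in ℤ_13: compute digits iteratively via d_i = x_i mod 13, x_{i+1} = (x_i − d_i)/13. The first 6 digits are (1, 0, 6, 4, 10, 11).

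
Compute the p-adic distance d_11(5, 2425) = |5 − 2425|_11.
d_11(5, 2425) = 1/121

Step 1 — x − y = 5 − 2425 = -2420. Step 2 — v_11(-2420) = 2 (factor: -2420 = −(11^2 · 20); the sign does not affect v_p). Step 3 — |x − y|_11 = 11^{-2} = 1/121.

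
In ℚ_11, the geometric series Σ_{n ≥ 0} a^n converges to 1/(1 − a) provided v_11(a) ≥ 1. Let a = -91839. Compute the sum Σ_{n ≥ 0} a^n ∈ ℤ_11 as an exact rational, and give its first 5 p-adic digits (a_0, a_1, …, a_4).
Σ a^n = 1/(1 − a) = 1/91840;  first 5 digits = (1, 0, 0, 8, 4)

v_11(a) = 3 ≥ 1, so the series converges in ℤ_11 to 1/(1 − a) = 1/(1 − (-91839)) = 1/91840. Expand this rational in ℤ_11: compute digits iteratively via d_i = x_i mod 11, x_{i+1} = (x_i − d_i)/11. The first 5 digits are (1, 0, 0, 8, 4).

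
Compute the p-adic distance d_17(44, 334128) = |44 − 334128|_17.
d_17(44, 334128) = 1/83521

Step 1 — x − y = 44 − 334128 = -334084. Step 2 — v_17(-334084) = 4 (factor: -334084 = −(17^4 · 4); the sign does not affect v_p). Step 3 — |x − y|_17 = 17^{-4} = 1/83521.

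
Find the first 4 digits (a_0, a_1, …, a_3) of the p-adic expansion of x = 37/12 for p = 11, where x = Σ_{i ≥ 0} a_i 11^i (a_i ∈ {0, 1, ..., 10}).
(a_0, …, a_3) = (4, 10, 0, 10)

v_11(37/12) = 0 (numerator and denominator both coprime to 11), so x ∈ ℤ_11^×. Compute digits iteratively via a_i = x_i mod 11, x_{i+1} = (x_i − a_i)/11, with x_0 = x:
  x_0 = 37/12;  a_0 = 4;  x_1 = (x_0 − 4)/11 = -1/12
  x_1 = -1/12;  a_1 = 10;  x_2 = (x_1 − 10)/11 = -11/12
  x_2 = -11/12;  a_2 = 0;  x_3 = (x_2 − 0)/11 = -1/12
  x_3 = -1/12;  a_3 = 10;  x_4 = (x_3 − 10)/11 = -11/12
Digits: (4, 10, 0, 10).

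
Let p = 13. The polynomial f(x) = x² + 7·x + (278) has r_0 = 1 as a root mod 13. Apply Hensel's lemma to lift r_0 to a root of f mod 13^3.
r_2 = 1171 (mod 2197)

Hensel: r_{i+1} = r_i − f(r_i)·(f′(r_i))^{-1} mod 13^{i+2}, f′(x) = 2x + 7. Iterate:
  r_0 = 1 (mod 13)
  r_1 = 157 (mod 169)
  r_2 = 1171 (mod 2197)
Final: r = 1171 satisfies f(r) ≡ 0 mod 13^3.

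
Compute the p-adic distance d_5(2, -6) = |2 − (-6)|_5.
d_5(2, -6) = 1

Step 1 — x − y = 2 − (-6) = 8. Step 2 — v_5(8) = 0 (factor: 8 = (5^0 · 8); the sign does not affect v_p). Step 3 — |x − y|_5 = 5^{0} = 1.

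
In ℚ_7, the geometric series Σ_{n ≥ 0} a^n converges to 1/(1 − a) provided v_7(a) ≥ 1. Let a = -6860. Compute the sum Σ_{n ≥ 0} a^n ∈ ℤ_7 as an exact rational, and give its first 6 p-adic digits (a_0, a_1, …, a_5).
Σ a^n = 1/(1 − a) = 1/6861;  first 6 digits = (1, 0, 0, 1, 4, 6)

v_7(a) = 3 ≥ 1, so the series converges in ℤ_7 to 1/(1 − a) = 1/(1 − (-6860)) = 1/6861. Expand this rational in ℤ_7: compute digits iteratively via d_i = x_i mod 7, x_{i+1} = (x_i − d_i)/7. The first 6 digits are (1, 0, 0, 1, 4, 6).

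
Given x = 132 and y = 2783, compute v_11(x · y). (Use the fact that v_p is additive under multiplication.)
v_11(367356) = 3

v_p(x) = 1 (factor: 132 = 11^1 · 12); v_p(y) = 2 (factor: 2783 = 11^2 · 23). Additivity: v_p(xy) = v_p(x) + v_p(y) = 1 + 2 = 3. (Direct check: xy = 367356 = 11^3 · (276).)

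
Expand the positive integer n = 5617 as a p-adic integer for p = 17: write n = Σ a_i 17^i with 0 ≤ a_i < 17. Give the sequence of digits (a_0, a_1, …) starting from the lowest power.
(a_0, a_1, …) = (7, 7, 2, 1)

Repeated division by 17 gives the digits low-to-high: 5617 = 7 + 7·17^1 + 2·17^2 + 1·17^3. Digit sequence: (7, 7, 2, 1).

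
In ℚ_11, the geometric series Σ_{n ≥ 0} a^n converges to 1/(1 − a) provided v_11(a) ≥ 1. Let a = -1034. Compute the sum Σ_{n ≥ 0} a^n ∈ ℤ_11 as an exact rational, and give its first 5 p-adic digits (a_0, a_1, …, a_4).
Σ a^n = 1/(1 − a) = 1/1035;  first 5 digits = (1, 5, 5, 3, 1)

v_11(a) = 1 ≥ 1, so the series converges in ℤ_11 to 1/(1 − a) = 1/(1 − (-1034)) = 1/1035. Expand this rational in ℤ_11: compute digits iteratively via d_i = x_i mod 11, x_{i+1} = (x_i − d_i)/11. The first 5 digits are (1, 5, 5, 3, 1).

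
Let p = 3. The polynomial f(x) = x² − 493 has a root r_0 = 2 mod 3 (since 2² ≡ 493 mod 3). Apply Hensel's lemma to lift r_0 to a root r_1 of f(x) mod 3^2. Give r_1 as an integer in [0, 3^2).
r_1 = 5 (mod 9)

Hensel's recurrence: r_{i+1} = r_i − f(r_i)·(f′(r_i))^{-1} mod 3^{i+2}, with f′(x) = 2x. Iterate:
  r_0 = 2 (mod 3)
  r_1 = 5 (mod 9)
Final: r_1 = 5, and one checks f(r_1) ≡ 0 mod 3^2.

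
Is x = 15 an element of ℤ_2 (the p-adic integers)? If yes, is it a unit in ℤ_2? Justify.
x ∈ ℤ_2^× (unit); v_2(x) = 0

ℤ_2 = {x ∈ ℚ_2 : v_2(x) ≥ 0} and ℤ_2^× = {x ∈ ℤ_2 : v_2(x) = 0}. Here v_2(15) = v_2(num) − v_2(den) = 0; compare against these criteria.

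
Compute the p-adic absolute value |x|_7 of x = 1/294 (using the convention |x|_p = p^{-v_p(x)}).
|1/294|_7 = 49

Step 1 — compute v_7(x) by factoring powers of 7 out of the numerator and denominator: v_7(1/294) = -2. Step 2 — apply |x|_p = p^{-v_p(x)} = 7^{2} = 49.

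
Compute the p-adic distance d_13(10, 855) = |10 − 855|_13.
d_13(10, 855) = 1/169

Step 1 — x − y = 10 − 855 = -845. Step 2 — v_13(-845) = 2 (factor: -845 = −(13^2 · 5); the sign does not affect v_p). Step 3 — |x − y|_13 = 13^{-2} = 1/169.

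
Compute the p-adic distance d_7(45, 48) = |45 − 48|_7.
d_7(45, 48) = 1

Step 1 — x − y = 45 − 48 = -3. Step 2 — v_7(-3) = 0 (factor: -3 = −(7^0 · 3); the sign does not affect v_p). Step 3 — |x − y|_7 = 7^{0} = 1.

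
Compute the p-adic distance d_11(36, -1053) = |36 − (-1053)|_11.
d_11(36, -1053) = 1/121

Step 1 — x − y = 36 − (-1053) = 1089. Step 2 — v_11(1089) = 2 (factor: 1089 = (11^2 · 9); the sign does not affect v_p). Step 3 — |x − y|_11 = 11^{-2} = 1/121.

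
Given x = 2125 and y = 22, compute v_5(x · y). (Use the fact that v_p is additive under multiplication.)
v_5(46750) = 3

v_p(x) = 3 (factor: 2125 = 5^3 · 17); v_p(y) = 0 (factor: 22 = 5^0 · 22). Additivity: v_p(xy) = v_p(x) + v_p(y) = 3 + 0 = 3. (Direct check: xy = 46750 = 5^3 · (374).)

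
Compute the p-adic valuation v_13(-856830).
v_13(-856830) = 4

v_13(n) is the largest exponent k such that 13^k divides n. Factor out: -856830 = -13^4 · 30. (Sign doesn't affect v_p.) So v_13(-856830) = 4.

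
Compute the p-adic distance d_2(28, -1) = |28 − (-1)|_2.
d_2(28, -1) = 1

Step 1 — x − y = 28 − (-1) = 29. Step 2 — v_2(29) = 0 (factor: 29 = (2^0 · 29); the sign does not affect v_p). Step 3 — |x − y|_2 = 2^{0} = 1.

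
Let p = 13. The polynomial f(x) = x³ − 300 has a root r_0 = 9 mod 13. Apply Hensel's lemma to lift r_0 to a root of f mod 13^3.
r_2 = 243 (mod 2197)

Hensel: r_{i+1} = r_i − f(r_i)/f′(r_i) mod 13^{i+2}, where f′(x) = 3x². Iterate:
  r_0 = 9 (mod 13)
  r_1 = 74 (mod 169)
  r_2 = 243 (mod 2197)
Final: r = 243 with f(r) ≡ 0 mod 13^3.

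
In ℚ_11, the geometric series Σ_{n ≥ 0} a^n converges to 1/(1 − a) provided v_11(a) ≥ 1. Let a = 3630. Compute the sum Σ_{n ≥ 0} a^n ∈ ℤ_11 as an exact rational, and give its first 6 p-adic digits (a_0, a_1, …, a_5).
Σ a^n = 1/(1 − a) = -1/3629;  first 6 digits = (1, 0, 8, 2, 9, 4)

v_11(a) = 2 ≥ 1, so the series converges in ℤ_11 to 1/(1 − a) = 1/(1 − 3630) = -1/3629. Expand this rational in ℤ_11: compute digits iteratively via d_i = x_i mod 11, x_{i+1} = (x_i − d_i)/11. The first 6 digits are (1, 0, 8, 2, 9, 4).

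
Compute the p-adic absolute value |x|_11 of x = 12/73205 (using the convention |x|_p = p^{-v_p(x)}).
|12/73205|_11 = 14641

Step 1 — compute v_11(x) by factoring powers of 11 out of the numerator and denominator: v_11(12/73205) = -4. Step 2 — apply |x|_p = p^{-v_p(x)} = 11^{4} = 14641.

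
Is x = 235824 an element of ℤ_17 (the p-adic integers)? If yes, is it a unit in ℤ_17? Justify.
x ∈ ℤ_17 but not a unit; v_17(x) = 3 > 0

ℤ_17 = {x ∈ ℚ_17 : v_17(x) ≥ 0} and ℤ_17^× = {x ∈ ℤ_17 : v_17(x) = 0}. Here v_17(235824) = v_17(num) − v_17(den) = 3; compare against these criteria.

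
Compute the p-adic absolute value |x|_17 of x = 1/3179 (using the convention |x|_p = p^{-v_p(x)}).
|1/3179|_17 = 289

Step 1 — compute v_17(x) by factoring powers of 17 out of the numerator and denominator: v_17(1/3179) = -2. Step 2 — apply |x|_p = p^{-v_p(x)} = 17^{2} = 289.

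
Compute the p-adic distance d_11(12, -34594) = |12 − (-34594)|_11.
d_11(12, -34594) = 1/1331

Step 1 — x − y = 12 − (-34594) = 34606. Step 2 — v_11(34606) = 3 (factor: 34606 = (11^3 · 26); the sign does not affect v_p). Step 3 — |x − y|_11 = 11^{-3} = 1/1331.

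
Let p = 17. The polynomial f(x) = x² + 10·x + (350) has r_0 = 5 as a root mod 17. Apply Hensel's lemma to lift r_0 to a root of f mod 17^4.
r_3 = 15084 (mod 83521)

Hensel: r_{i+1} = r_i − f(r_i)·(f′(r_i))^{-1} mod 17^{i+2}, f′(x) = 2x + 10. Iterate:
  r_0 = 5 (mod 17)
  r_1 = 56 (mod 289)
  r_2 = 345 (mod 4913)
  r_3 = 15084 (mod 83521)
Final: r = 15084 satisfies f(r) ≡ 0 mod 17^4.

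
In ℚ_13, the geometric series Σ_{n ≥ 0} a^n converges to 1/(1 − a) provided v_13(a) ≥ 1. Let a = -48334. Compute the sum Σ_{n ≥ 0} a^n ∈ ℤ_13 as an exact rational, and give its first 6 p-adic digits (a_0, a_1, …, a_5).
Σ a^n = 1/(1 − a) = 1/48335;  first 6 digits = (1, 0, 0, 4, 11, 12)

v_13(a) = 3 ≥ 1, so the series converges in ℤ_13 to 1/(1 − a) = 1/(1 − (-48334)) = 1/48335. Expand this rational in ℤ_13: compute digits iteratively via d_i = x_i mod 13, x_{i+1} = (x_i − d_i)/13. The first 6 digits are (1, 0, 0, 4, 11, 12).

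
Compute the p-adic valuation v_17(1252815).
v_17(1252815) = 4

v_17(n) is the largest exponent k such that 17^k divides n. Factor out: 1252815 = 17^4 · 15. (Sign doesn't affect v_p.) So v_17(1252815) = 4.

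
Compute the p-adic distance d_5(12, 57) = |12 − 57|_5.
d_5(12, 57) = 1/5

Step 1 — x − y = 12 − 57 = -45. Step 2 — v_5(-45) = 1 (factor: -45 = −(5^1 · 9); the sign does not affect v_p). Step 3 — |x − y|_5 = 5^{-1} = 1/5.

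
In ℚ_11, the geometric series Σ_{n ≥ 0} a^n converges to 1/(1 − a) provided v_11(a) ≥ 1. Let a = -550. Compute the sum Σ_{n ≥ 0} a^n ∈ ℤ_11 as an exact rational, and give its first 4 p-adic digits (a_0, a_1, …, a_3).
Σ a^n = 1/(1 − a) = 1/551;  first 4 digits = (1, 5, 9, 10)

v_11(a) = 1 ≥ 1, so the series converges in ℤ_11 to 1/(1 − a) = 1/(1 − (-550)) = 1/551. Expand this rational in ℤ_11: compute digits iteratively via d_i = x_i mod 11, x_{i+1} = (x_i − d_i)/11. The first 4 digits are (1, 5, 9, 10).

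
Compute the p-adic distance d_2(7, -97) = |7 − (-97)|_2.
d_2(7, -97) = 1/8

Step 1 — x − y = 7 − (-97) = 104. Step 2 — v_2(104) = 3 (factor: 104 = (2^3 · 13); the sign does not affect v_p). Step 3 — |x − y|_2 = 2^{-3} = 1/8.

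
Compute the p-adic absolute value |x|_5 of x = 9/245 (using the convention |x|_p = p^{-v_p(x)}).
|9/245|_5 = 5

Step 1 — compute v_5(x) by factoring powers of 5 out of the numerator and denominator: v_5(9/245) = -1. Step 2 — apply |x|_p = p^{-v_p(x)} = 5^{1} = 5.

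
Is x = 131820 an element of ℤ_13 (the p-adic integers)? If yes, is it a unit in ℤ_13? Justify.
x ∈ ℤ_13 but not a unit; v_13(x) = 3 > 0

ℤ_13 = {x ∈ ℚ_13 : v_13(x) ≥ 0} and ℤ_13^× = {x ∈ ℤ_13 : v_13(x) = 0}. Here v_13(131820) = v_13(num) − v_13(den) = 3; compare against these criteria.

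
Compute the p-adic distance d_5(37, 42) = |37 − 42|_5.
d_5(37, 42) = 1/5

Step 1 — x − y = 37 − 42 = -5. Step 2 — v_5(-5) = 1 (factor: -5 = −(5^1 · 1); the sign does not affect v_p). Step 3 — |x − y|_5 = 5^{-1} = 1/5.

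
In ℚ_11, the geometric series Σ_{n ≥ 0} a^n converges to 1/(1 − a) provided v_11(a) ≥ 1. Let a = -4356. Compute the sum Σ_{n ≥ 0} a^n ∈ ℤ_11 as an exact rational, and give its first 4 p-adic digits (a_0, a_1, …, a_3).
Σ a^n = 1/(1 − a) = 1/4357;  first 4 digits = (1, 0, 8, 7)

v_11(a) = 2 ≥ 1, so the series converges in ℤ_11 to 1/(1 − a) = 1/(1 − (-4356)) = 1/4357. Expand this rational in ℤ_11: compute digits iteratively via d_i = x_i mod 11, x_{i+1} = (x_i − d_i)/11. The first 4 digits are (1, 0, 8, 7).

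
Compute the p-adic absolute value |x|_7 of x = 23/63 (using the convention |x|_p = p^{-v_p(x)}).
|23/63|_7 = 7

Step 1 — compute v_7(x) by factoring powers of 7 out of the numerator and denominator: v_7(23/63) = -1. Step 2 — apply |x|_p = p^{-v_p(x)} = 7^{1} = 7.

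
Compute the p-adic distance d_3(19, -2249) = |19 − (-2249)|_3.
d_3(19, -2249) = 1/81

Step 1 — x − y = 19 − (-2249) = 2268. Step 2 — v_3(2268) = 4 (factor: 2268 = (3^4 · 28); the sign does not affect v_p). Step 3 — |x − y|_3 = 3^{-4} = 1/81.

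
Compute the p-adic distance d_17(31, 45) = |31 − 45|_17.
d_17(31, 45) = 1

Step 1 — x − y = 31 − 45 = -14. Step 2 — v_17(-14) = 0 (factor: -14 = −(17^0 · 14); the sign does not affect v_p). Step 3 — |x − y|_17 = 17^{0} = 1.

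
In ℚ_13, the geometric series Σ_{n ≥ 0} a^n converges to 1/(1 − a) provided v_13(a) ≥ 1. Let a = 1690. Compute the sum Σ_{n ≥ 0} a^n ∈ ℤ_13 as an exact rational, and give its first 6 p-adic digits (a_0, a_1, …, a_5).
Σ a^n = 1/(1 − a) = -1/1689;  first 6 digits = (1, 0, 10, 0, 9, 7)

v_13(a) = 2 ≥ 1, so the series converges in ℤ_13 to 1/(1 − a) = 1/(1 − 1690) = -1/1689. Expand this rational in ℤ_13: compute digits iteratively via d_i = x_i mod 13, x_{i+1} = (x_i − d_i)/13. The first 6 digits are (1, 0, 10, 0, 9, 7).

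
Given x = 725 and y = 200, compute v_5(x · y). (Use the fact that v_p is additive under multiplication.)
v_5(145000) = 4

v_p(x) = 2 (factor: 725 = 5^2 · 29); v_p(y) = 2 (factor: 200 = 5^2 · 8). Additivity: v_p(xy) = v_p(x) + v_p(y) = 2 + 2 = 4. (Direct check: xy = 145000 = 5^4 · (232).)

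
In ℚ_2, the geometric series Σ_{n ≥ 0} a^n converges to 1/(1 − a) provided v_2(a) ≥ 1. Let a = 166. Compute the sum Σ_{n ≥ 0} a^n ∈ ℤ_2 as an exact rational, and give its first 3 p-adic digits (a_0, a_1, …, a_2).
Σ a^n = 1/(1 − a) = -1/165;  first 3 digits = (1, 1, 0)

v_2(a) = 1 ≥ 1, so the series converges in ℤ_2 to 1/(1 − a) = 1/(1 − 166) = -1/165. Expand this rational in ℤ_2: compute digits iteratively via d_i = x_i mod 2, x_{i+1} = (x_i − d_i)/2. The first 3 digits are (1, 1, 0).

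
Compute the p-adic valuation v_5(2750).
v_5(2750) = 3

v_5(n) is the largest exponent k such that 5^k divides n. Factor out: 2750 = 5^3 · 22. (Sign doesn't affect v_p.) So v_5(2750) = 3.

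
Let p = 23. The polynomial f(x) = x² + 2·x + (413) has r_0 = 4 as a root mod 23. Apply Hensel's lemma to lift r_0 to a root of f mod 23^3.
r_2 = 5938 (mod 12167)

Hensel: r_{i+1} = r_i − f(r_i)·(f′(r_i))^{-1} mod 23^{i+2}, f′(x) = 2x + 2. Iterate:
  r_0 = 4 (mod 23)
  r_1 = 119 (mod 529)
  r_2 = 5938 (mod 12167)
Final: r = 5938 satisfies f(r) ≡ 0 mod 23^3.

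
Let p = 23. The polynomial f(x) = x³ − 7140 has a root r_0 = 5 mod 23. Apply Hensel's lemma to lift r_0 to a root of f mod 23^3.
r_2 = 1615 (mod 12167)

Hensel: r_{i+1} = r_i − f(r_i)/f′(r_i) mod 23^{i+2}, where f′(x) = 3x². Iterate:
  r_0 = 5 (mod 23)
  r_1 = 28 (mod 529)
  r_2 = 1615 (mod 12167)
Final: r = 1615 with f(r) ≡ 0 mod 23^3.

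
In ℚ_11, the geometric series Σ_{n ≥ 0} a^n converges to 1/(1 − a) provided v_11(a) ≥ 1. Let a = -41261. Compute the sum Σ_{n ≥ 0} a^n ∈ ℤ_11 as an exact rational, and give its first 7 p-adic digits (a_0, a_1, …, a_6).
Σ a^n = 1/(1 − a) = 1/41262;  first 7 digits = (1, 0, 0, 2, 8, 10, 3)

v_11(a) = 3 ≥ 1, so the series converges in ℤ_11 to 1/(1 − a) = 1/(1 − (-41261)) = 1/41262. Expand this rational in ℤ_11: compute digits iteratively via d_i = x_i mod 11, x_{i+1} = (x_i − d_i)/11. The first 7 digits are (1, 0, 0, 2, 8, 10, 3).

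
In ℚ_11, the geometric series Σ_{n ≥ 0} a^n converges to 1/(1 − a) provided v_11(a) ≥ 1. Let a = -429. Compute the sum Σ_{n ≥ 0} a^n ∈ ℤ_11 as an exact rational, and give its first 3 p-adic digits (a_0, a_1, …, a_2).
Σ a^n = 1/(1 − a) = 1/430;  first 3 digits = (1, 5, 10)

v_11(a) = 1 ≥ 1, so the series converges in ℤ_11 to 1/(1 − a) = 1/(1 − (-429)) = 1/430. Expand this rational in ℤ_11: compute digits iteratively via d_i = x_i mod 11, x_{i+1} = (x_i − d_i)/11. The first 3 digits are (1, 5, 10).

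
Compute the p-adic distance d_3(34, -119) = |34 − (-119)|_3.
d_3(34, -119) = 1/9

Step 1 — x − y = 34 − (-119) = 153. Step 2 — v_3(153) = 2 (factor: 153 = (3^2 · 17); the sign does not affect v_p). Step 3 — |x − y|_3 = 3^{-2} = 1/9.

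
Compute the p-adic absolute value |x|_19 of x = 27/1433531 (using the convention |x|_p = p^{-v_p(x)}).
|27/1433531|_19 = 130321

Step 1 — compute v_19(x) by factoring powers of 19 out of the numerator and denominator: v_19(27/1433531) = -4. Step 2 — apply |x|_p = p^{-v_p(x)} = 19^{4} = 130321.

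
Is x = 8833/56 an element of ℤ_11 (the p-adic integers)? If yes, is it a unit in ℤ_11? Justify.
x ∈ ℤ_11 but not a unit; v_11(x) = 2 > 0

ℤ_11 = {x ∈ ℚ_11 : v_11(x) ≥ 0} and ℤ_11^× = {x ∈ ℤ_11 : v_11(x) = 0}. Here v_11(8833/56) = v_11(num) − v_11(den) = 2; compare against these criteria.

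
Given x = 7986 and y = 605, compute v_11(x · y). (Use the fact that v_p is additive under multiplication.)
v_11(4831530) = 5

v_p(x) = 3 (factor: 7986 = 11^3 · 6); v_p(y) = 2 (factor: 605 = 11^2 · 5). Additivity: v_p(xy) = v_p(x) + v_p(y) = 3 + 2 = 5. (Direct check: xy = 4831530 = 11^5 · (30).)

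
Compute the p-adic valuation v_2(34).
v_2(34) = 1

v_2(n) is the largest exponent k such that 2^k divides n. Factor out: 34 = 2^1 · 17. (Sign doesn't affect v_p.) So v_2(34) = 1.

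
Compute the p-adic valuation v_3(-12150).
v_3(-12150) = 5

v_3(n) is the largest exponent k such that 3^k divides n. Factor out: -12150 = -3^5 · 50. (Sign doesn't affect v_p.) So v_3(-12150) = 5.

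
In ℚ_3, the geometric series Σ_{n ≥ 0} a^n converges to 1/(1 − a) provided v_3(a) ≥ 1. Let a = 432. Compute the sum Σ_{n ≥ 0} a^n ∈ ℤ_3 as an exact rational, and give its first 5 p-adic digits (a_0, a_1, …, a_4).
Σ a^n = 1/(1 − a) = -1/431;  first 5 digits = (1, 0, 0, 1, 2)

v_3(a) = 3 ≥ 1, so the series converges in ℤ_3 to 1/(1 − a) = 1/(1 − 432) = -1/431. Expand this rational in ℤ_3: compute digits iteratively via d_i = x_i mod 3, x_{i+1} = (x_i − d_i)/3. The first 5 digits are (1, 0, 0, 1, 2).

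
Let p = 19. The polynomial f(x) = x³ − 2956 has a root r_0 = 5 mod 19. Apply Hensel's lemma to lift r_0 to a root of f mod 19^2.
r_1 = 62 (mod 361)

Hensel: r_{i+1} = r_i − f(r_i)/f′(r_i) mod 19^{i+2}, where f′(x) = 3x². Iterate:
  r_0 = 5 (mod 19)
  r_1 = 62 (mod 361)
Final: r = 62 with f(r) ≡ 0 mod 19^2.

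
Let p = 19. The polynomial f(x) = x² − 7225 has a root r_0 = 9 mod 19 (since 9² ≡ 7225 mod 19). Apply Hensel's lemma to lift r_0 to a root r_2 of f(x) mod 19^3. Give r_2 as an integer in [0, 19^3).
r_2 = 85 (mod 6859)

Hensel's recurrence: r_{i+1} = r_i − f(r_i)·(f′(r_i))^{-1} mod 19^{i+2}, with f′(x) = 2x. Iterate:
  r_0 = 9 (mod 19)
  r_1 = 85 (mod 361)
  r_2 = 85 (mod 6859)
Final: r_2 = 85, and one checks f(r_2) ≡ 0 mod 19^3.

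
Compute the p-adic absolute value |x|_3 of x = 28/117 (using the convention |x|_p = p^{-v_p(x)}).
|28/117|_3 = 9

Step 1 — compute v_3(x) by factoring powers of 3 out of the numerator and denominator: v_3(28/117) = -2. Step 2 — apply |x|_p = p^{-v_p(x)} = 3^{2} = 9.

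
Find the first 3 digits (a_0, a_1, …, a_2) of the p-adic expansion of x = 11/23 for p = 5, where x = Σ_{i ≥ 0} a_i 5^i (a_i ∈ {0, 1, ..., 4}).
(a_0, …, a_2) = (2, 1, 3)

v_5(11/23) = 0 (numerator and denominator both coprime to 5), so x ∈ ℤ_5^×. Compute digits iteratively via a_i = x_i mod 5, x_{i+1} = (x_i − a_i)/5, with x_0 = x:
  x_0 = 11/23;  a_0 = 2;  x_1 = (x_0 − 2)/5 = -7/23
  x_1 = -7/23;  a_1 = 1;  x_2 = (x_1 − 1)/5 = -6/23
  x_2 = -6/23;  a_2 = 3;  x_3 = (x_2 − 3)/5 = -15/23
Digits: (2, 1, 3).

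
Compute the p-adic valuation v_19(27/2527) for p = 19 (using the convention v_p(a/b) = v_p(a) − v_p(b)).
v_19(27/2527) = -2

Factor powers of 19 from the numerator and denominator of the reduced fraction: 27 = 19^0 · 27 and 2527 = 19^2 · 7. Apply v_p(a/b) = v_p(a) − v_p(b): v_19(27/2527) = 0 − 2 = -2.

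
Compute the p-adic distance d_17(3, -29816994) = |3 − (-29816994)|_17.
d_17(3, -29816994) = 1/1419857

Step 1 — x − y = 3 − (-29816994) = 29816997. Step 2 — v_17(29816997) = 5 (factor: 29816997 = (17^5 · 21); the sign does not affect v_p). Step 3 — |x − y|_17 = 17^{-5} = 1/1419857.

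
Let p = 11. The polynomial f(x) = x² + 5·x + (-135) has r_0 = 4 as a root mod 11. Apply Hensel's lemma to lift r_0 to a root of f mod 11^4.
r_3 = 11367 (mod 14641)

Hensel: r_{i+1} = r_i − f(r_i)·(f′(r_i))^{-1} mod 11^{i+2}, f′(x) = 2x + 5. Iterate:
  r_0 = 4 (mod 11)
  r_1 = 114 (mod 121)
  r_2 = 719 (mod 1331)
  r_3 = 11367 (mod 14641)
Final: r = 11367 satisfies f(r) ≡ 0 mod 11^4.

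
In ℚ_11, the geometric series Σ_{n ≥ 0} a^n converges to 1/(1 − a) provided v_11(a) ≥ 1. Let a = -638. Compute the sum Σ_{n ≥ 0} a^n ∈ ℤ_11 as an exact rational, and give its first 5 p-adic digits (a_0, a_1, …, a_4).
Σ a^n = 1/(1 − a) = 1/639;  first 5 digits = (1, 8, 3, 3, 4)

v_11(a) = 1 ≥ 1, so the series converges in ℤ_11 to 1/(1 − a) = 1/(1 − (-638)) = 1/639. Expand this rational in ℤ_11: compute digits iteratively via d_i = x_i mod 11, x_{i+1} = (x_i − d_i)/11. The first 5 digits are (1, 8, 3, 3, 4).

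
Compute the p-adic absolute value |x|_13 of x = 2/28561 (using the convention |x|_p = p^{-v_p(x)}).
|2/28561|_13 = 28561

Step 1 — compute v_13(x) by factoring powers of 13 out of the numerator and denominator: v_13(2/28561) = -4. Step 2 — apply |x|_p = p^{-v_p(x)} = 13^{4} = 28561.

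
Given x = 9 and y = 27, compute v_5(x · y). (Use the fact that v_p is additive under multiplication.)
v_5(243) = 0

v_p(x) = 0 (factor: 9 = 5^0 · 9); v_p(y) = 0 (factor: 27 = 5^0 · 27). Additivity: v_p(xy) = v_p(x) + v_p(y) = 0 + 0 = 0. (Direct check: xy = 243 = 5^0 · (243).)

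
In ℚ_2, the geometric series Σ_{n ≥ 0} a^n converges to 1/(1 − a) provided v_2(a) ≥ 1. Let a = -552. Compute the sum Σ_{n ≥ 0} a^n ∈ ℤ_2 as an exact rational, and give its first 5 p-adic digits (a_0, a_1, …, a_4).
Σ a^n = 1/(1 − a) = 1/553;  first 5 digits = (1, 0, 0, 1, 1)

v_2(a) = 3 ≥ 1, so the series converges in ℤ_2 to 1/(1 − a) = 1/(1 − (-552)) = 1/553. Expand this rational in ℤ_2: compute digits iteratively via d_i = x_i mod 2, x_{i+1} = (x_i − d_i)/2. The first 5 digits are (1, 0, 0, 1, 1).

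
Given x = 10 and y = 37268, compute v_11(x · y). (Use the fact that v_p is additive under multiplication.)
v_11(372680) = 3

v_p(x) = 0 (factor: 10 = 11^0 · 10); v_p(y) = 3 (factor: 37268 = 11^3 · 28). Additivity: v_p(xy) = v_p(x) + v_p(y) = 0 + 3 = 3. (Direct check: xy = 372680 = 11^3 · (280).)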